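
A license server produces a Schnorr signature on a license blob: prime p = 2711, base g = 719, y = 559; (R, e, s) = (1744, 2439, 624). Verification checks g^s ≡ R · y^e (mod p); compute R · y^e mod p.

967

559^2 = 312481 ≡ 716
559^4 ≡ 716^2 = 512656 ≡ 277
559^8 ≡ 277^2 = 76729 ≡ 821
559^16 ≡ 821^2 = 674041 ≡ 1713
559^32 ≡ 1713^2 = 2934369 ≡ 1067
559^64 ≡ 1067^2 = 1138489 ≡ 2580
559^128 ≡ 2580^2 = 6656400 ≡ 895
559^256 ≡ 895^2 = 801025 ≡ 1280
559^512 ≡ 1280^2 = 1638400 ≡ 956
559^1024 ≡ 956^2 = 913936 ≡ 329
559^2048 ≡ 329^2 = 108241 ≡ 2512
2439 = 2048 + 256 + 128 + 4 + 2 + 1, so 559^2439 ≡ 2512·1280·895·277·716·559 ≡ 2710 (mod 2711)
R · y^e ≡ 1744·2710 = 4726240 ≡ 967 (mod 2711)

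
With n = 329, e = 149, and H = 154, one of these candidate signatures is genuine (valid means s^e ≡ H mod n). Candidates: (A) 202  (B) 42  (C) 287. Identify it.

C

Candidate A: Squares mod 329: 202^1≡202, 202^2≡8, 202^4≡64, 202^8≡148, 202^16≡190, 202^32≡239, 202^64≡204, 202^128≡162; 149 = 128 + 16 + 4 + 1, so 202^149 ≡ 162·190·64·202 ≡ 314 (mod 329)
Candidate B: Squares mod 329: 42^1≡42, 42^2≡119, 42^4≡14, 42^8≡196, 42^16≡252, 42^32≡7, 42^64≡49, 42^128≡98; 149 = 128 + 16 + 4 + 1, so 42^149 ≡ 98·252·14·42 ≡ 175 (mod 329)
Candidate C: Squares mod 329: 287^1≡287, 287^2≡119, 287^4≡14, 287^8≡196, 287^16≡252, 287^32≡7, 287^64≡49, 287^128≡98; 149 = 128 + 16 + 4 + 1, so 287^149 ≡ 98·252·14·287 ≡ 154 (mod 329)
  → matches H = 154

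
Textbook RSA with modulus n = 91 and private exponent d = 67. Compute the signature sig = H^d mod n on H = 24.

80

H^2 ≡ 24^2 = 576 ≡ 30
H^4 ≡ 30^2 = 900 ≡ 81
H^8 ≡ 81^2 = 6561 ≡ 9
H^16 ≡ 9^2 = 81
H^32 ≡ 81^2 = 6561 ≡ 9
H^64 ≡ 9^2 = 81
67 = 64 + 2 + 1, so H^67 ≡ 81·30·24 ≡ 80 (mod 91)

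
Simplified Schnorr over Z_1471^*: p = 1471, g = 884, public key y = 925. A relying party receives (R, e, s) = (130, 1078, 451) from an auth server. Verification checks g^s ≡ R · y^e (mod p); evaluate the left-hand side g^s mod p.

130

884^451 mod 1471 = 130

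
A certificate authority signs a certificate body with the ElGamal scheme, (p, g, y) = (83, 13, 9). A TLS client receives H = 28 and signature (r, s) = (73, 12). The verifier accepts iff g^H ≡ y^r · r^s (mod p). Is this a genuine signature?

genuine

Left side g^H mod p:
13^2 = 169 ≡ 3
13^4 ≡ 3^2 = 9
13^8 ≡ 9^2 = 81
13^16 ≡ 81^2 = 6561 ≡ 4
28 = 16 + 8 + 4, so 13^28 ≡ 4·81·9 ≡ 11 (mod 83)
Right side y^r · r^s mod p:
9^2 = 81
9^4 ≡ 81^2 = 6561 ≡ 4
9^8 ≡ 4^2 = 16
9^16 ≡ 16^2 = 256 ≡ 7
9^32 ≡ 7^2 = 49
9^64 ≡ 49^2 = 2401 ≡ 77
73 = 64 + 8 + 1, so 9^73 ≡ 77·16·9 ≡ 49 (mod 83)
73^2 = 5329 ≡ 17
73^4 ≡ 17^2 = 289 ≡ 40
73^8 ≡ 40^2 = 1600 ≡ 23
12 = 8 + 4, so 73^12 ≡ 23·40 ≡ 7 (mod 83)
49·7 = 343 ≡ 11 (mod 83)
11 ≡ 11 (mod 83), so the signature is genuine.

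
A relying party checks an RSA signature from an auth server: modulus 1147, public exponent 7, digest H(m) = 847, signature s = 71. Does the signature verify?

Squares mod 1147: s^1≡71, s^2≡453, s^4≡1043
7 = 4 + 2 + 1, so s^7 ≡ 1043·453·71 ≡ 847 (mod 1147)
847 = H(m), so the signature checks out.

verifies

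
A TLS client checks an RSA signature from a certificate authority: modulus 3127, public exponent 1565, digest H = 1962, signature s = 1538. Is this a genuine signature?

Squares mod 3127: s^1≡1538, s^2≡1432, s^4≡2439, s^8≡1167, s^16≡1644, s^32≡1008, s^64≡2916, s^128≡743, s^256≡1697, s^512≡2969, s^1024≡3075
1565 = 1024 + 512 + 16 + 8 + 4 + 1, so s^1565 ≡ 3075·2969·1644·1167·2439·1538 ≡ 1962 (mod 3127)
1962 = H, so the signature checks out.

genuine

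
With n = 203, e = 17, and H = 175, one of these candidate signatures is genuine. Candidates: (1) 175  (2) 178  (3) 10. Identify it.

Candidate 1: Squares mod 203: 175^1≡175, 175^2≡175, 175^4≡175, 175^8≡175, 175^16≡175; 17 = 16 + 1, so 175^17 ≡ 175·175 ≡ 175 (mod 203)
  → matches H = 175
Candidate 2: Squares mod 203: 178^1≡178, 178^2≡16, 178^4≡53, 178^8≡170, 178^16≡74; 17 = 16 + 1, so 178^17 ≡ 74·178 ≡ 180 (mod 203)
Candidate 3: Squares mod 203: 10^1≡10, 10^2≡100, 10^4≡53, 10^8≡170, 10^16≡74; 17 = 16 + 1, so 10^17 ≡ 74·10 ≡ 131 (mod 203)

1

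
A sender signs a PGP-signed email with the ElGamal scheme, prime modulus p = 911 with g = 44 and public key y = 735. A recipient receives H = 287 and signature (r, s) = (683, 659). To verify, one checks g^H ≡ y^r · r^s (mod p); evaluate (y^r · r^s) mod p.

735^2 = 540225 ≡ 2
735^4 ≡ 2^2 = 4
735^8 ≡ 4^2 = 16
735^16 ≡ 16^2 = 256
735^32 ≡ 256^2 = 65536 ≡ 855
735^64 ≡ 855^2 = 731025 ≡ 403
735^128 ≡ 403^2 = 162409 ≡ 251
735^256 ≡ 251^2 = 63001 ≡ 142
735^512 ≡ 142^2 = 20164 ≡ 122
683 = 512 + 128 + 32 + 8 + 2 + 1, so 735^683 ≡ 122·251·855·16·2·735 ≡ 120 (mod 911)
683^2 = 466489 ≡ 57
683^4 ≡ 57^2 = 3249 ≡ 516
683^8 ≡ 516^2 = 266256 ≡ 244
683^16 ≡ 244^2 = 59536 ≡ 321
683^32 ≡ 321^2 = 103041 ≡ 98
683^64 ≡ 98^2 = 9604 ≡ 494
683^128 ≡ 494^2 = 244036 ≡ 799
683^256 ≡ 799^2 = 638401 ≡ 701
683^512 ≡ 701^2 = 491401 ≡ 372
659 = 512 + 128 + 16 + 2 + 1, so 683^659 ≡ 372·799·321·57·683 ≡ 352 (mod 911)
y^r · r^s ≡ 120·352 = 42240 ≡ 334 (mod 911)

334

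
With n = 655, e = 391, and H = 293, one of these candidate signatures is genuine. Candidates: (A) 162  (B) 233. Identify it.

A

Candidate A: Squares mod 655: 162^1≡162, 162^2≡44, 162^4≡626, 162^8≡186, 162^16≡536, 162^32≡406, 162^64≡431, 162^128≡396, 162^256≡271; 391 = 256 + 128 + 4 + 2 + 1, so 162^391 ≡ 271·396·626·44·162 ≡ 293 (mod 655)
  → matches H = 293
Candidate B: Squares mod 655: 233^1≡233, 233^2≡579, 233^4≡536, 233^8≡406, 233^16≡431, 233^32≡396, 233^64≡271, 233^128≡81, 233^256≡11; 391 = 256 + 128 + 4 + 2 + 1, so 233^391 ≡ 11·81·536·579·233 ≡ 102 (mod 655)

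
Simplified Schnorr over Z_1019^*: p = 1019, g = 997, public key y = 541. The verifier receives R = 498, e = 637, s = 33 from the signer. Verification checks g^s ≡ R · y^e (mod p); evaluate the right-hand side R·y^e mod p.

625

541^2 = 292681 ≡ 228
541^4 ≡ 228^2 = 51984 ≡ 15
541^8 ≡ 15^2 = 225
541^16 ≡ 225^2 = 50625 ≡ 694
541^32 ≡ 694^2 = 481636 ≡ 668
541^64 ≡ 668^2 = 446224 ≡ 921
541^128 ≡ 921^2 = 848241 ≡ 433
541^256 ≡ 433^2 = 187489 ≡ 1012
541^512 ≡ 1012^2 = 1024144 ≡ 49
637 = 512 + 64 + 32 + 16 + 8 + 4 + 1, so 541^637 ≡ 49·921·668·694·225·15·541 ≡ 433 (mod 1019)
R · y^e ≡ 498·433 = 215634 ≡ 625 (mod 1019)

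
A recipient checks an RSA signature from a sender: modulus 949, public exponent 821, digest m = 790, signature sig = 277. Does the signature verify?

sig^2 ≡ 277^2 = 76729 ≡ 809
sig^4 ≡ 809^2 = 654481 ≡ 620
sig^8 ≡ 620^2 = 384400 ≡ 55
sig^16 ≡ 55^2 = 3025 ≡ 178
sig^32 ≡ 178^2 = 31684 ≡ 367
sig^64 ≡ 367^2 = 134689 ≡ 880
sig^128 ≡ 880^2 = 774400 ≡ 16
sig^256 ≡ 16^2 = 256
sig^512 ≡ 256^2 = 65536 ≡ 55
821 = 512 + 256 + 32 + 16 + 4 + 1, so sig^821 ≡ 55·256·367·178·620·277 ≡ 790 (mod 949)
sig^821 mod 949 = 790 matches m.

verifies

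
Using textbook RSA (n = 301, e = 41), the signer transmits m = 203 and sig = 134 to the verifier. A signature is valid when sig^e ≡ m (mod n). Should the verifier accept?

sig^2 ≡ 134^2 = 17956 ≡ 197
sig^4 ≡ 197^2 = 38809 ≡ 281
sig^8 ≡ 281^2 = 78961 ≡ 99
sig^16 ≡ 99^2 = 9801 ≡ 169
sig^32 ≡ 169^2 = 28561 ≡ 267
41 = 32 + 8 + 1, so sig^41 ≡ 267·99·134 ≡ 155 (mod 301)
155 ≠ 203, so verification fails.

reject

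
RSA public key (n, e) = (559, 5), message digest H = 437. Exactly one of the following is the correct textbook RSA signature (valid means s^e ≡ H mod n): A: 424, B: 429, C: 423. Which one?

A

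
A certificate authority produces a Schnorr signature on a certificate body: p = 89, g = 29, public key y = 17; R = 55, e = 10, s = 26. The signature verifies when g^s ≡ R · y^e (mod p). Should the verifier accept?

accept

g^s mod p:
29^2 = 841 ≡ 40
29^4 ≡ 40^2 = 1600 ≡ 87
29^8 ≡ 87^2 = 7569 ≡ 4
29^16 ≡ 4^2 = 16
26 = 16 + 8 + 2, so 29^26 ≡ 16·4·40 ≡ 68 (mod 89)
R · y^e mod p:
17^2 = 289 ≡ 22
17^4 ≡ 22^2 = 484 ≡ 39
17^8 ≡ 39^2 = 1521 ≡ 8
10 = 8 + 2, so 17^10 ≡ 8·22 ≡ 87 (mod 89)
55·87 = 4785 ≡ 68 (mod 89)
68 ≡ 68 (mod 89); signature holds.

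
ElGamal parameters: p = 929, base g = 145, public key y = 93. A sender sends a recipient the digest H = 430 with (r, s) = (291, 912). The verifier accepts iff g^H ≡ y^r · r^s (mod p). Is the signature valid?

invalid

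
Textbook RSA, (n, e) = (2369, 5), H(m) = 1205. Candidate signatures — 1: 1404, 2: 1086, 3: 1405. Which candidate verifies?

Candidate 1: Squares mod 2369: 1404^1≡1404, 1404^2≡208, 1404^4≡622; 5 = 4 + 1, so 1404^5 ≡ 622·1404 ≡ 1496 (mod 2369)
Candidate 2: Squares mod 2369: 1086^1≡1086, 1086^2≡2003, 1086^4≡1292; 5 = 4 + 1, so 1086^5 ≡ 1292·1086 ≡ 664 (mod 2369)
Candidate 3: Squares mod 2369: 1405^1≡1405, 1405^2≡648, 1405^4≡591; 5 = 4 + 1, so 1405^5 ≡ 591·1405 ≡ 1205 (mod 2369)
  → matches H(m) = 1205

3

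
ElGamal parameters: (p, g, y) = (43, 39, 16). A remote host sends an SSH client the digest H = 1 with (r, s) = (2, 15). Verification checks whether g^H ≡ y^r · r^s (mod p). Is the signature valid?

valid

Left side g^H mod p:
39^1 mod 43 = 39
Right side y^r · r^s mod p:
16^2 = 256 ≡ 41
2^2 = 4
2^4 ≡ 4^2 = 16
2^8 ≡ 16^2 = 256 ≡ 41
15 = 8 + 4 + 2 + 1, so 2^15 ≡ 41·16·4·2 ≡ 2 (mod 43)
41·2 = 82 ≡ 39 (mod 43)
39 ≡ 39 (mod 43), so the signature is genuine.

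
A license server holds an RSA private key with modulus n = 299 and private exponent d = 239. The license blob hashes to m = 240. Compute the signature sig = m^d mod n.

Squares mod 299: m^1≡240, m^2≡192, m^4≡87, m^8≡94, m^16≡165, m^32≡16, m^64≡256, m^128≡55
239 = 128 + 64 + 32 + 8 + 4 + 2 + 1, so m^239 ≡ 55·256·16·94·87·192·240 ≡ 297 (mod 299)

297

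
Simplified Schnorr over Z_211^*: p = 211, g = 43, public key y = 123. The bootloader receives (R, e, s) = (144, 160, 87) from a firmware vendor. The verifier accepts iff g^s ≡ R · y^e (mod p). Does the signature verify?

g^s mod p:
43^2 = 1849 ≡ 161
43^4 ≡ 161^2 = 25921 ≡ 179
43^8 ≡ 179^2 = 32041 ≡ 180
43^16 ≡ 180^2 = 32400 ≡ 117
43^32 ≡ 117^2 = 13689 ≡ 185
43^64 ≡ 185^2 = 34225 ≡ 43
87 = 64 + 16 + 4 + 2 + 1, so 43^87 ≡ 43·117·179·161·43 ≡ 171 (mod 211)
R · y^e mod p:
123^2 = 15129 ≡ 148
123^4 ≡ 148^2 = 21904 ≡ 171
123^8 ≡ 171^2 = 29241 ≡ 123
123^16 ≡ 123^2 = 15129 ≡ 148
123^32 ≡ 148^2 = 21904 ≡ 171
123^64 ≡ 171^2 = 29241 ≡ 123
123^128 ≡ 123^2 = 15129 ≡ 148
160 = 128 + 32, so 123^160 ≡ 148·171 ≡ 199 (mod 211)
144·199 = 28656 ≡ 171 (mod 211)
171 ≡ 171 (mod 211); signature holds.

verifies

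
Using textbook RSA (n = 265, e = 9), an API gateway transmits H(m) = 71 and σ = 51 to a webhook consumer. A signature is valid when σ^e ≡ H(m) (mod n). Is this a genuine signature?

Squares mod 265: σ^1≡51, σ^2≡216, σ^4≡16, σ^8≡256
9 = 8 + 1, so σ^9 ≡ 256·51 ≡ 71 (mod 265)
71 = H(m), so the signature checks out.

genuine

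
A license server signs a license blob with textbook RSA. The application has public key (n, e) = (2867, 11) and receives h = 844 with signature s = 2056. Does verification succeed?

passes

s^2 ≡ 2056^2 = 4227136 ≡ 1178
s^4 ≡ 1178^2 = 1387684 ≡ 56
s^8 ≡ 56^2 = 3136 ≡ 269
11 = 8 + 2 + 1, so s^11 ≡ 269·1178·2056 ≡ 844 (mod 2867)
Since 844 equals the digest 844, verification succeeds.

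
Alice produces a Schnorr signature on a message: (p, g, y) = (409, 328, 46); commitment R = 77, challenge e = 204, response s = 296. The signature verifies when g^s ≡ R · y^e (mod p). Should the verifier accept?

reject

g^s mod p:
328^2 = 107584 ≡ 17
328^4 ≡ 17^2 = 289
328^8 ≡ 289^2 = 83521 ≡ 85
328^16 ≡ 85^2 = 7225 ≡ 272
328^32 ≡ 272^2 = 73984 ≡ 364
328^64 ≡ 364^2 = 132496 ≡ 389
328^128 ≡ 389^2 = 151321 ≡ 400
328^256 ≡ 400^2 = 160000 ≡ 81
296 = 256 + 32 + 8, so 328^296 ≡ 81·364·85 ≡ 197 (mod 409)
R · y^e mod p:
46^2 = 2116 ≡ 71
46^4 ≡ 71^2 = 5041 ≡ 133
46^8 ≡ 133^2 = 17689 ≡ 102
46^16 ≡ 102^2 = 10404 ≡ 179
46^32 ≡ 179^2 = 32041 ≡ 139
46^64 ≡ 139^2 = 19321 ≡ 98
46^128 ≡ 98^2 = 9604 ≡ 197
204 = 128 + 64 + 8 + 4, so 46^204 ≡ 197·98·102·133 ≡ 1 (mod 409)
77·1 = 77 ≡ 77 (mod 409)
197 ≠ 77; the check fails.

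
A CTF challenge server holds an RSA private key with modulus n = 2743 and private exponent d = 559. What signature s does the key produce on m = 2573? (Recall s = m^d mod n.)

m^2 ≡ 2573^2 = 6620329 ≡ 1470
m^4 ≡ 1470^2 = 2160900 ≡ 2159
m^8 ≡ 2159^2 = 4661281 ≡ 924
m^16 ≡ 924^2 = 853776 ≡ 703
m^32 ≡ 703^2 = 494209 ≡ 469
m^64 ≡ 469^2 = 219961 ≡ 521
m^128 ≡ 521^2 = 271441 ≡ 2627
m^256 ≡ 2627^2 = 6901129 ≡ 2484
m^512 ≡ 2484^2 = 6170256 ≡ 1249
559 = 512 + 32 + 8 + 4 + 2 + 1, so m^559 ≡ 1249·469·924·2159·1470·2573 ≡ 1806 (mod 2743)

1806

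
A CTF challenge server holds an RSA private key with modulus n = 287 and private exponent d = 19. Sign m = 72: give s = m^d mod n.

86

m^2 ≡ 72^2 = 5184 ≡ 18
m^4 ≡ 18^2 = 324 ≡ 37
m^8 ≡ 37^2 = 1369 ≡ 221
m^16 ≡ 221^2 = 48841 ≡ 51
19 = 16 + 2 + 1, so m^19 ≡ 51·18·72 ≡ 86 (mod 287)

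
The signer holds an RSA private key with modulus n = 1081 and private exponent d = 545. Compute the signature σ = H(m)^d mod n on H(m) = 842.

Squares mod 1081: (H(m))^1≡842, (H(m))^2≡909, (H(m))^4≡397, (H(m))^8≡864, (H(m))^16≡606, (H(m))^32≡777, (H(m))^64≡531, (H(m))^128≡901, (H(m))^256≡1051, (H(m))^512≡900
545 = 512 + 32 + 1, so (H(m))^545 ≡ 900·777·842 ≡ 710 (mod 1081)

710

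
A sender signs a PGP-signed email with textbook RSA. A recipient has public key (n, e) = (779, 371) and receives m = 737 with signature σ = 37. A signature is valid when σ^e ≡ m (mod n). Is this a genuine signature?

Squares mod 779: σ^1≡37, σ^2≡590, σ^4≡666, σ^8≡305, σ^16≡324, σ^32≡590, σ^64≡666, σ^128≡305, σ^256≡324
371 = 256 + 64 + 32 + 16 + 2 + 1, so σ^371 ≡ 324·666·590·324·590·37 ≡ 37 (mod 779)
37 ≠ 737, so verification fails.

forged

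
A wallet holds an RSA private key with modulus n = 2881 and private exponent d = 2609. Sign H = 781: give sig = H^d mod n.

Squares mod 2881: H^1≡781, H^2≡2070, H^4≡853, H^8≡1597, H^16≡724, H^32≡2715, H^64≡1627, H^128≡2371, H^256≡810, H^512≡2113, H^1024≡2100, H^2048≡2070
2609 = 2048 + 512 + 32 + 16 + 1, so H^2609 ≡ 2070·2113·2715·724·781 ≡ 811 (mod 2881)

811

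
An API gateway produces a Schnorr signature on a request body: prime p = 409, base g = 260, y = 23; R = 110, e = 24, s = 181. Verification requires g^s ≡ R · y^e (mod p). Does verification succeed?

g^s mod p:
260^2 = 67600 ≡ 115
260^4 ≡ 115^2 = 13225 ≡ 137
260^8 ≡ 137^2 = 18769 ≡ 364
260^16 ≡ 364^2 = 132496 ≡ 389
260^32 ≡ 389^2 = 151321 ≡ 400
260^64 ≡ 400^2 = 160000 ≡ 81
260^128 ≡ 81^2 = 6561 ≡ 17
181 = 128 + 32 + 16 + 4 + 1, so 260^181 ≡ 17·400·389·137·260 ≡ 336 (mod 409)
R · y^e mod p:
23^2 = 529 ≡ 120
23^4 ≡ 120^2 = 14400 ≡ 85
23^8 ≡ 85^2 = 7225 ≡ 272
23^16 ≡ 272^2 = 73984 ≡ 364
24 = 16 + 8, so 23^24 ≡ 364·272 ≡ 30 (mod 409)
110·30 = 3300 ≡ 28 (mod 409)
336 ≠ 28; the check fails.

fails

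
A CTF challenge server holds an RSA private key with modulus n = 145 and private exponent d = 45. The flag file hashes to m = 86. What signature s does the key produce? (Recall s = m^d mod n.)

86

m^2 ≡ 86^2 = 7396 ≡ 1
m^4 ≡ 1^2 = 1
m^8 ≡ 1^2 = 1
m^16 ≡ 1^2 = 1
m^32 ≡ 1^2 = 1
45 = 32 + 8 + 4 + 1, so m^45 ≡ 1·1·1·86 ≡ 86 (mod 145)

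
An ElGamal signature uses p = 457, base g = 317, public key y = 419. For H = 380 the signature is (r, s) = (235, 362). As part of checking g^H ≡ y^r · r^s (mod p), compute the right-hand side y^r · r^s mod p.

Squares mod 457: 419^1≡419, 419^2≡73, 419^4≡302, 419^8≡261, 419^16≡28, 419^32≡327, 419^64≡448, 419^128≡81
235 = 128 + 64 + 32 + 8 + 2 + 1, so 419^235 ≡ 81·448·327·261·73·419 ≡ 390 (mod 457)
Squares mod 457: 235^1≡235, 235^2≡385, 235^4≡157, 235^8≡428, 235^16≡384, 235^32≡302, 235^64≡261, 235^128≡28, 235^256≡327
362 = 256 + 64 + 32 + 8 + 2, so 235^362 ≡ 327·261·302·428·385 ≡ 268 (mod 457)
y^r · r^s ≡ 390·268 = 104520 ≡ 324 (mod 457)

324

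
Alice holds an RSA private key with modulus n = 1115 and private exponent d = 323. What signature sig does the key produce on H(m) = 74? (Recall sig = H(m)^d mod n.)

1069

(H(m))^2 ≡ 74^2 = 5476 ≡ 1016
(H(m))^4 ≡ 1016^2 = 1032256 ≡ 881
(H(m))^8 ≡ 881^2 = 776161 ≡ 121
(H(m))^16 ≡ 121^2 = 14641 ≡ 146
(H(m))^32 ≡ 146^2 = 21316 ≡ 131
(H(m))^64 ≡ 131^2 = 17161 ≡ 436
(H(m))^128 ≡ 436^2 = 190096 ≡ 546
(H(m))^256 ≡ 546^2 = 298116 ≡ 411
323 = 256 + 64 + 2 + 1, so (H(m))^323 ≡ 411·436·1016·74 ≡ 1069 (mod 1115)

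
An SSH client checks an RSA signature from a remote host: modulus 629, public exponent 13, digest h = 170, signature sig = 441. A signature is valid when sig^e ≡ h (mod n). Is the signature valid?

sig^2 ≡ 441^2 = 194481 ≡ 120
sig^4 ≡ 120^2 = 14400 ≡ 562
sig^8 ≡ 562^2 = 315844 ≡ 86
13 = 8 + 4 + 1, so sig^13 ≡ 86·562·441 ≡ 118 (mod 629)
sig^13 mod 629 = 118, but h = 170.

invalid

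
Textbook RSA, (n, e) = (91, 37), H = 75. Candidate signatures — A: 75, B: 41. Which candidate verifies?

A

Candidate A: Squares mod 91: 75^1≡75, 75^2≡74, 75^4≡16, 75^8≡74, 75^16≡16, 75^32≡74; 37 = 32 + 4 + 1, so 75^37 ≡ 74·16·75 ≡ 75 (mod 91)
  → matches H = 75
Candidate B: Squares mod 91: 41^1≡41, 41^2≡43, 41^4≡29, 41^8≡22, 41^16≡29, 41^32≡22; 37 = 32 + 4 + 1, so 41^37 ≡ 22·29·41 ≡ 41 (mod 91)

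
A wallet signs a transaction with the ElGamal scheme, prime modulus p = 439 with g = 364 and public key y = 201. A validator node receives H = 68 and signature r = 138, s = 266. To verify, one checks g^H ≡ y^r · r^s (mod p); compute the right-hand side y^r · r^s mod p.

38

Squares mod 439: 201^1≡201, 201^2≡13, 201^4≡169, 201^8≡26, 201^16≡237, 201^32≡416, 201^64≡90, 201^128≡198
138 = 128 + 8 + 2, so 201^138 ≡ 198·26·13 ≡ 196 (mod 439)
Squares mod 439: 138^1≡138, 138^2≡167, 138^4≡232, 138^8≡266, 138^16≡77, 138^32≡222, 138^64≡116, 138^128≡286, 138^256≡142
266 = 256 + 8 + 2, so 138^266 ≡ 142·266·167 ≡ 372 (mod 439)
y^r · r^s ≡ 196·372 = 72912 ≡ 38 (mod 439)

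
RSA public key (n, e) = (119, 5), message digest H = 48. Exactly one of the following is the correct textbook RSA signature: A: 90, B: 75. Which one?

Candidate A: 90^2 = 8100 ≡ 8; 90^4 ≡ 8^2 = 64; 5 = 4 + 1, so 90^5 ≡ 64·90 ≡ 48 (mod 119)
  → matches H = 48
Candidate B: 75^2 = 5625 ≡ 32; 75^4 ≡ 32^2 = 1024 ≡ 72; 5 = 4 + 1, so 75^5 ≡ 72·75 ≡ 45 (mod 119)

A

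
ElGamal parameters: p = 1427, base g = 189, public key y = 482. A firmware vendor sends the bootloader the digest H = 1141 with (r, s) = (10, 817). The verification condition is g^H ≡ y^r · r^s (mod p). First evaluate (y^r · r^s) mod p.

482^2 = 232324 ≡ 1150
482^4 ≡ 1150^2 = 1322500 ≡ 1098
482^8 ≡ 1098^2 = 1205604 ≡ 1216
10 = 8 + 2, so 482^10 ≡ 1216·1150 ≡ 1367 (mod 1427)
10^2 = 100
10^4 ≡ 100^2 = 10000 ≡ 11
10^8 ≡ 11^2 = 121
10^16 ≡ 121^2 = 14641 ≡ 371
10^32 ≡ 371^2 = 137641 ≡ 649
10^64 ≡ 649^2 = 421201 ≡ 236
10^128 ≡ 236^2 = 55696 ≡ 43
10^256 ≡ 43^2 = 1849 ≡ 422
10^512 ≡ 422^2 = 178084 ≡ 1136
817 = 512 + 256 + 32 + 16 + 1, so 10^817 ≡ 1136·422·649·371·10 ≡ 395 (mod 1427)
y^r · r^s ≡ 1367·395 = 539965 ≡ 559 (mod 1427)

559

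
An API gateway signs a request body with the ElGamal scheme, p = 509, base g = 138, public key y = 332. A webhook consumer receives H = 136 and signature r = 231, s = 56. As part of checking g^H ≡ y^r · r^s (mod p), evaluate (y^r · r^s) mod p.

350

332^2 = 110224 ≡ 280
332^4 ≡ 280^2 = 78400 ≡ 14
332^8 ≡ 14^2 = 196
332^16 ≡ 196^2 = 38416 ≡ 241
332^32 ≡ 241^2 = 58081 ≡ 55
332^64 ≡ 55^2 = 3025 ≡ 480
332^128 ≡ 480^2 = 230400 ≡ 332
231 = 128 + 64 + 32 + 4 + 2 + 1, so 332^231 ≡ 332·480·55·14·280·332 ≡ 415 (mod 509)
231^2 = 53361 ≡ 425
231^4 ≡ 425^2 = 180625 ≡ 439
231^8 ≡ 439^2 = 192721 ≡ 319
231^16 ≡ 319^2 = 101761 ≡ 470
231^32 ≡ 470^2 = 220900 ≡ 503
56 = 32 + 16 + 8, so 231^56 ≡ 503·470·319 ≡ 332 (mod 509)
y^r · r^s ≡ 415·332 = 137780 ≡ 350 (mod 509)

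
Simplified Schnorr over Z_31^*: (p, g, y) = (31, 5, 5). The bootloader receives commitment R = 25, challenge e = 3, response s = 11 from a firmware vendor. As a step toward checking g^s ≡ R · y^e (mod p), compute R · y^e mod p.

5^2 = 25
3 = 2 + 1, so 5^3 ≡ 25·5 ≡ 1 (mod 31)
R · y^e ≡ 25·1 = 25 ≡ 25 (mod 31)

25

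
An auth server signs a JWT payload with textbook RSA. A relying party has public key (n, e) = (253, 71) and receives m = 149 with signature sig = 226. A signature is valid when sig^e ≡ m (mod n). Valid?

Squares mod 253: sig^1≡226, sig^2≡223, sig^4≡141, sig^8≡147, sig^16≡104, sig^32≡190, sig^64≡174
71 = 64 + 4 + 2 + 1, so sig^71 ≡ 174·141·223·226 ≡ 149 (mod 253)
149 = m, so the signature checks out.

yes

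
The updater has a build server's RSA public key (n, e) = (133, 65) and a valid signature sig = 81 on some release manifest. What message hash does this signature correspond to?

sig^2 ≡ 81^2 = 6561 ≡ 44
sig^4 ≡ 44^2 = 1936 ≡ 74
sig^8 ≡ 74^2 = 5476 ≡ 23
sig^16 ≡ 23^2 = 529 ≡ 130
sig^32 ≡ 130^2 = 16900 ≡ 9
sig^64 ≡ 9^2 = 81
65 = 64 + 1, so sig^65 ≡ 81·81 ≡ 44 (mod 133)

44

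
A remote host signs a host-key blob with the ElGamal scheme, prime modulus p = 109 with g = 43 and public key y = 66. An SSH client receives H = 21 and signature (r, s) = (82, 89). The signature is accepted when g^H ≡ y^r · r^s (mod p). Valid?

Left side g^H mod p:
43^21 mod 109 = 46
Right side y^r · r^s mod p:
66^82 mod 109 = 66
82^89 mod 109 = 4
66·4 = 264 ≡ 46 (mod 109)
46 ≡ 46 (mod 109), so the signature is genuine.

yes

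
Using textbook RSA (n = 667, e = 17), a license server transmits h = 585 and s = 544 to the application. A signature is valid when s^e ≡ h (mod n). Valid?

s^2 ≡ 544^2 = 295936 ≡ 455
s^4 ≡ 455^2 = 207025 ≡ 255
s^8 ≡ 255^2 = 65025 ≡ 326
s^16 ≡ 326^2 = 106276 ≡ 223
17 = 16 + 1, so s^17 ≡ 223·544 ≡ 585 (mod 667)
s^17 mod 667 = 585 matches h.

yes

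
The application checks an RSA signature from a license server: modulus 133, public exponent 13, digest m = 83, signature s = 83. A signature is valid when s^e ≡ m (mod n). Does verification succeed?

s^13 mod 133 = 83
83 = m, so the signature checks out.

passes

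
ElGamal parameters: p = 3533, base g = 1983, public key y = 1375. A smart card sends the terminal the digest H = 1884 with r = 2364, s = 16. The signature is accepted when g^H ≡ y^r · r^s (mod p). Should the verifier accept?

reject

Left side g^H mod p:
1983^2 = 3932289 ≡ 60
1983^4 ≡ 60^2 = 3600 ≡ 67
1983^8 ≡ 67^2 = 4489 ≡ 956
1983^16 ≡ 956^2 = 913936 ≡ 2422
1983^32 ≡ 2422^2 = 5866084 ≡ 1304
1983^64 ≡ 1304^2 = 1700416 ≡ 1043
1983^128 ≡ 1043^2 = 1087849 ≡ 3218
1983^256 ≡ 3218^2 = 10355524 ≡ 301
1983^512 ≡ 301^2 = 90601 ≡ 2276
1983^1024 ≡ 2276^2 = 5180176 ≡ 798
1884 = 1024 + 512 + 256 + 64 + 16 + 8 + 4, so 1983^1884 ≡ 798·2276·301·1043·2422·956·67 ≡ 437 (mod 3533)
Right side y^r · r^s mod p:
1375^2 = 1890625 ≡ 470
1375^4 ≡ 470^2 = 220900 ≡ 1854
1375^8 ≡ 1854^2 = 3437316 ≡ 3240
1375^16 ≡ 3240^2 = 10497600 ≡ 1057
1375^32 ≡ 1057^2 = 1117249 ≡ 821
1375^64 ≡ 821^2 = 674041 ≡ 2771
1375^128 ≡ 2771^2 = 7678441 ≡ 1232
1375^256 ≡ 1232^2 = 1517824 ≡ 2167
1375^512 ≡ 2167^2 = 4695889 ≡ 532
1375^1024 ≡ 532^2 = 283024 ≡ 384
1375^2048 ≡ 384^2 = 147456 ≡ 2603
2364 = 2048 + 256 + 32 + 16 + 8 + 4, so 1375^2364 ≡ 2603·2167·821·1057·3240·1854 ≡ 445 (mod 3533)
2364^2 = 5588496 ≡ 2823
2364^4 ≡ 2823^2 = 7969329 ≡ 2414
2364^8 ≡ 2414^2 = 5827396 ≡ 1479
2364^16 ≡ 1479^2 = 2187441 ≡ 514
445·514 = 228730 ≡ 2618 (mod 3533)
437 ≠ 2618, so verification fails.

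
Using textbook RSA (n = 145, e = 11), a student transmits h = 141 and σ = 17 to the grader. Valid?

no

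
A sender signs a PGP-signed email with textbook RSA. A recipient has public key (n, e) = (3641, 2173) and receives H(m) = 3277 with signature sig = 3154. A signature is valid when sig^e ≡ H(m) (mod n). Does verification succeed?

fails

Squares mod 3641: sig^1≡3154, sig^2≡504, sig^4≡2787, sig^8≡1116, sig^16≡234, sig^32≡141, sig^64≡1676, sig^128≡1765, sig^256≡2170, sig^512≡1087, sig^1024≡1885, sig^2048≡3250
2173 = 2048 + 64 + 32 + 16 + 8 + 4 + 1, so sig^2173 ≡ 3250·1676·141·234·1116·2787·3154 ≡ 2085 (mod 3641)
2085 ≠ 3277, so verification fails.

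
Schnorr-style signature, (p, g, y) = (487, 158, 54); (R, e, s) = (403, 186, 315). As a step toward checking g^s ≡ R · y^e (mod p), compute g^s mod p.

158^2 = 24964 ≡ 127
158^4 ≡ 127^2 = 16129 ≡ 58
158^8 ≡ 58^2 = 3364 ≡ 442
158^16 ≡ 442^2 = 195364 ≡ 77
158^32 ≡ 77^2 = 5929 ≡ 85
158^64 ≡ 85^2 = 7225 ≡ 407
158^128 ≡ 407^2 = 165649 ≡ 69
158^256 ≡ 69^2 = 4761 ≡ 378
315 = 256 + 32 + 16 + 8 + 2 + 1, so 158^315 ≡ 378·85·77·442·127·158 ≡ 296 (mod 487)

296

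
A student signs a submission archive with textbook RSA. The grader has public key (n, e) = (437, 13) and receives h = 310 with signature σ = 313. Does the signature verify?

verifies

σ^2 ≡ 313^2 = 97969 ≡ 81
σ^4 ≡ 81^2 = 6561 ≡ 6
σ^8 ≡ 6^2 = 36
13 = 8 + 4 + 1, so σ^13 ≡ 36·6·313 ≡ 310 (mod 437)
Since 310 equals the digest 310, verification succeeds.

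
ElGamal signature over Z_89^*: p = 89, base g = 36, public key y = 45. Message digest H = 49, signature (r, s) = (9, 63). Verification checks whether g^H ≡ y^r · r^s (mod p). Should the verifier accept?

Left side g^H mod p:
36^2 = 1296 ≡ 50
36^4 ≡ 50^2 = 2500 ≡ 8
36^8 ≡ 8^2 = 64
36^16 ≡ 64^2 = 4096 ≡ 2
36^32 ≡ 2^2 = 4
49 = 32 + 16 + 1, so 36^49 ≡ 4·2·36 ≡ 21 (mod 89)
Right side y^r · r^s mod p:
45^2 = 2025 ≡ 67
45^4 ≡ 67^2 = 4489 ≡ 39
45^8 ≡ 39^2 = 1521 ≡ 8
9 = 8 + 1, so 45^9 ≡ 8·45 ≡ 4 (mod 89)
9^2 = 81
9^4 ≡ 81^2 = 6561 ≡ 64
9^8 ≡ 64^2 = 4096 ≡ 2
9^16 ≡ 2^2 = 4
9^32 ≡ 4^2 = 16
63 = 32 + 16 + 8 + 4 + 2 + 1, so 9^63 ≡ 16·4·2·64·81·9 ≡ 68 (mod 89)
4·68 = 272 ≡ 5 (mod 89)
21 ≠ 5, so verification fails.

reject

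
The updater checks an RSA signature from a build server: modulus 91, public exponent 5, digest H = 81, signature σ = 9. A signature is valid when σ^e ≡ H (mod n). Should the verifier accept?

accept

σ^2 ≡ 9^2 = 81
σ^4 ≡ 81^2 = 6561 ≡ 9
5 = 4 + 1, so σ^5 ≡ 9·9 ≡ 81 (mod 91)
σ^5 mod 91 = 81 matches H.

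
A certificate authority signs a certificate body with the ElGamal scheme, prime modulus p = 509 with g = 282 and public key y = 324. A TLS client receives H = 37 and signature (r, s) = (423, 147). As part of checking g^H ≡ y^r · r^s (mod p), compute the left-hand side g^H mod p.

419

Squares mod 509: 282^1≡282, 282^2≡120, 282^4≡148, 282^8≡17, 282^16≡289, 282^32≡45
37 = 32 + 4 + 1, so 282^37 ≡ 45·148·282 ≡ 419 (mod 509)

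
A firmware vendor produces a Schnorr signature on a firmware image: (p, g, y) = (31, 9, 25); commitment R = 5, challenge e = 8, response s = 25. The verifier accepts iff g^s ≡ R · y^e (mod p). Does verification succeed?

fails

g^s mod p:
Squares mod 31: 9^1≡9, 9^2≡19, 9^4≡20, 9^8≡28, 9^16≡9
25 = 16 + 8 + 1, so 9^25 ≡ 9·28·9 ≡ 5 (mod 31)
R · y^e mod p:
Squares mod 31: 25^1≡25, 25^2≡5, 25^4≡25, 25^8≡5
25^8 ≡ 5 (mod 31)
5·5 = 25 ≡ 25 (mod 31)
5 ≠ 25; the check fails.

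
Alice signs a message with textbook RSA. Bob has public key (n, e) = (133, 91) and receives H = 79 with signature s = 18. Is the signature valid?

s^2 ≡ 18^2 = 324 ≡ 58
s^4 ≡ 58^2 = 3364 ≡ 39
s^8 ≡ 39^2 = 1521 ≡ 58
s^16 ≡ 58^2 = 3364 ≡ 39
s^32 ≡ 39^2 = 1521 ≡ 58
s^64 ≡ 58^2 = 3364 ≡ 39
91 = 64 + 16 + 8 + 2 + 1, so s^91 ≡ 39·39·58·58·18 ≡ 18 (mod 133)
The recovered value 18 does not match the digest 79.

invalid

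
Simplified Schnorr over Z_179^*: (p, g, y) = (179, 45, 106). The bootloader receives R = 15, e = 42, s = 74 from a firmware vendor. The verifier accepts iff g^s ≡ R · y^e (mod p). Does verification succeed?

g^s mod p:
45^2 = 2025 ≡ 56
45^4 ≡ 56^2 = 3136 ≡ 93
45^8 ≡ 93^2 = 8649 ≡ 57
45^16 ≡ 57^2 = 3249 ≡ 27
45^32 ≡ 27^2 = 729 ≡ 13
45^64 ≡ 13^2 = 169
74 = 64 + 8 + 2, so 45^74 ≡ 169·57·56 ≡ 121 (mod 179)
R · y^e mod p:
106^2 = 11236 ≡ 138
106^4 ≡ 138^2 = 19044 ≡ 70
106^8 ≡ 70^2 = 4900 ≡ 67
106^16 ≡ 67^2 = 4489 ≡ 14
106^32 ≡ 14^2 = 196 ≡ 17
42 = 32 + 8 + 2, so 106^42 ≡ 17·67·138 ≡ 20 (mod 179)
15·20 = 300 ≡ 121 (mod 179)
121 ≡ 121 (mod 179); signature holds.

passes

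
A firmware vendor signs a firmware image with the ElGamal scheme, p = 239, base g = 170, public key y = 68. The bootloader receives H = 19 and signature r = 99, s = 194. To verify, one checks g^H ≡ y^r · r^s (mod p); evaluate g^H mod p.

50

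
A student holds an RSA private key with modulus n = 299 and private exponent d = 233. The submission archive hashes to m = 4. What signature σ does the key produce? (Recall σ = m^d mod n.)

Squares mod 299: m^1≡4, m^2≡16, m^4≡256, m^8≡55, m^16≡35, m^32≡29, m^64≡243, m^128≡146
233 = 128 + 64 + 32 + 8 + 1, so m^233 ≡ 146·243·29·55·4 ≡ 62 (mod 299)

62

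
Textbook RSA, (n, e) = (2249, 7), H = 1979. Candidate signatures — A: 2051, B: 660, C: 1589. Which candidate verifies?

Candidate A: Squares mod 2249: 2051^1≡2051, 2051^2≡971, 2051^4≡510; 7 = 4 + 2 + 1, so 2051^7 ≡ 510·971·2051 ≡ 322 (mod 2249)
Candidate B: Squares mod 2249: 660^1≡660, 660^2≡1543, 660^4≡1407; 7 = 4 + 2 + 1, so 660^7 ≡ 1407·1543·660 ≡ 270 (mod 2249)
Candidate C: Squares mod 2249: 1589^1≡1589, 1589^2≡1543, 1589^4≡1407; 7 = 4 + 2 + 1, so 1589^7 ≡ 1407·1543·1589 ≡ 1979 (mod 2249)
  → matches H = 1979

C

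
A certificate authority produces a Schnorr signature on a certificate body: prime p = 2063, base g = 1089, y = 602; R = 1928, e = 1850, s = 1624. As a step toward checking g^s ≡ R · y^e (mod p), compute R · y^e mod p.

412

602^2 = 362404 ≡ 1379
602^4 ≡ 1379^2 = 1901641 ≡ 1618
602^8 ≡ 1618^2 = 2617924 ≡ 2040
602^16 ≡ 2040^2 = 4161600 ≡ 529
602^32 ≡ 529^2 = 279841 ≡ 1336
602^64 ≡ 1336^2 = 1784896 ≡ 401
602^128 ≡ 401^2 = 160801 ≡ 1950
602^256 ≡ 1950^2 = 3802500 ≡ 391
602^512 ≡ 391^2 = 152881 ≡ 219
602^1024 ≡ 219^2 = 47961 ≡ 512
1850 = 1024 + 512 + 256 + 32 + 16 + 8 + 2, so 602^1850 ≡ 512·219·391·1336·529·2040·1379 ≡ 1357 (mod 2063)
R · y^e ≡ 1928·1357 = 2616296 ≡ 412 (mod 2063)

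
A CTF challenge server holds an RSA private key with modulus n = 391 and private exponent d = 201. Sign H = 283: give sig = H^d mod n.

Squares mod 391: H^1≡283, H^2≡325, H^4≡55, H^8≡288, H^16≡52, H^32≡358, H^64≡307, H^128≡18
201 = 128 + 64 + 8 + 1, so H^201 ≡ 18·307·288·283 ≡ 159 (mod 391)

159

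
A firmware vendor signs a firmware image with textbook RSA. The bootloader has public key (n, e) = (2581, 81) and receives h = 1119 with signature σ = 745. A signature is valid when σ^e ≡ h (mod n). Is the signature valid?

invalid

σ^2 ≡ 745^2 = 555025 ≡ 110
σ^4 ≡ 110^2 = 12100 ≡ 1776
σ^8 ≡ 1776^2 = 3154176 ≡ 194
σ^16 ≡ 194^2 = 37636 ≡ 1502
σ^32 ≡ 1502^2 = 2256004 ≡ 210
σ^64 ≡ 210^2 = 44100 ≡ 223
81 = 64 + 16 + 1, so σ^81 ≡ 223·1502·745 ≡ 1109 (mod 2581)
1109 ≠ 1119, so verification fails.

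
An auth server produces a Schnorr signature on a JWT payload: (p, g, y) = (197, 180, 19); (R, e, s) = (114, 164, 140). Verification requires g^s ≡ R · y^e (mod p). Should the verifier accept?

accept

g^s mod p:
180^2 = 32400 ≡ 92
180^4 ≡ 92^2 = 8464 ≡ 190
180^8 ≡ 190^2 = 36100 ≡ 49
180^16 ≡ 49^2 = 2401 ≡ 37
180^32 ≡ 37^2 = 1369 ≡ 187
180^64 ≡ 187^2 = 34969 ≡ 100
180^128 ≡ 100^2 = 10000 ≡ 150
140 = 128 + 8 + 4, so 180^140 ≡ 150·49·190 ≡ 164 (mod 197)
R · y^e mod p:
19^2 = 361 ≡ 164
19^4 ≡ 164^2 = 26896 ≡ 104
19^8 ≡ 104^2 = 10816 ≡ 178
19^16 ≡ 178^2 = 31684 ≡ 164
19^32 ≡ 164^2 = 26896 ≡ 104
19^64 ≡ 104^2 = 10816 ≡ 178
19^128 ≡ 178^2 = 31684 ≡ 164
164 = 128 + 32 + 4, so 19^164 ≡ 164·104·104 ≡ 36 (mod 197)
114·36 = 4104 ≡ 164 (mod 197)
164 ≡ 164 (mod 197); signature holds.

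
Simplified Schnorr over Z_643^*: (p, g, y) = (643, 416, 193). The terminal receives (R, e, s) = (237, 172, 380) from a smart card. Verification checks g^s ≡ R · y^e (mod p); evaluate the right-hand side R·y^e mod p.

193^2 = 37249 ≡ 598
193^4 ≡ 598^2 = 357604 ≡ 96
193^8 ≡ 96^2 = 9216 ≡ 214
193^16 ≡ 214^2 = 45796 ≡ 143
193^32 ≡ 143^2 = 20449 ≡ 516
193^64 ≡ 516^2 = 266256 ≡ 54
193^128 ≡ 54^2 = 2916 ≡ 344
172 = 128 + 32 + 8 + 4, so 193^172 ≡ 344·516·214·96 ≡ 134 (mod 643)
R · y^e ≡ 237·134 = 31758 ≡ 251 (mod 643)

251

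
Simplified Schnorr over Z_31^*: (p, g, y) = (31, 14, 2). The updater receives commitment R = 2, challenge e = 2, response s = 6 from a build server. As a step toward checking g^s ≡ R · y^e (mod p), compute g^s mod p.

8

Squares mod 31: 14^1≡14, 14^2≡10, 14^4≡7
6 = 4 + 2, so 14^6 ≡ 7·10 ≡ 8 (mod 31)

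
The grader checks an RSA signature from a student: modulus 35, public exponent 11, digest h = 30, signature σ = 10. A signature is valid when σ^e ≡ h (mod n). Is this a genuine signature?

forged

σ^2 ≡ 10^2 = 100 ≡ 30
σ^4 ≡ 30^2 = 900 ≡ 25
σ^8 ≡ 25^2 = 625 ≡ 30
11 = 8 + 2 + 1, so σ^11 ≡ 30·30·10 ≡ 5 (mod 35)
5 ≠ 30, so verification fails.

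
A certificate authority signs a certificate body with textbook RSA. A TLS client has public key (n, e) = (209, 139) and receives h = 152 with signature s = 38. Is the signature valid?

s^2 ≡ 38^2 = 1444 ≡ 190
s^4 ≡ 190^2 = 36100 ≡ 152
s^8 ≡ 152^2 = 23104 ≡ 114
s^16 ≡ 114^2 = 12996 ≡ 38
s^32 ≡ 38^2 = 1444 ≡ 190
s^64 ≡ 190^2 = 36100 ≡ 152
s^128 ≡ 152^2 = 23104 ≡ 114
139 = 128 + 8 + 2 + 1, so s^139 ≡ 114·114·190·38 ≡ 152 (mod 209)
152 = h, so the signature checks out.

valid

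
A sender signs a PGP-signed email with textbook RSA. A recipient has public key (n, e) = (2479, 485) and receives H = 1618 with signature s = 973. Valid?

yes

Squares mod 2479: s^1≡973, s^2≡2230, s^4≡26, s^8≡676, s^16≡840, s^32≡1564, s^64≡1802, s^128≡2193, s^256≡2468
485 = 256 + 128 + 64 + 32 + 4 + 1, so s^485 ≡ 2468·2193·1802·1564·26·973 ≡ 1618 (mod 2479)
Since 1618 equals the digest 1618, verification succeeds.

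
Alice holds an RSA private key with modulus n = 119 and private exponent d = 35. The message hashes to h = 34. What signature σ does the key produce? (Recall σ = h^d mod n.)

34

h^2 ≡ 34^2 = 1156 ≡ 85
h^4 ≡ 85^2 = 7225 ≡ 85
h^8 ≡ 85^2 = 7225 ≡ 85
h^16 ≡ 85^2 = 7225 ≡ 85
h^32 ≡ 85^2 = 7225 ≡ 85
35 = 32 + 2 + 1, so h^35 ≡ 85·85·34 ≡ 34 (mod 119)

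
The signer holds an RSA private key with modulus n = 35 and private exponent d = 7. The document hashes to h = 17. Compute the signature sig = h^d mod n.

Squares mod 35: h^1≡17, h^2≡9, h^4≡11
7 = 4 + 2 + 1, so h^7 ≡ 11·9·17 ≡ 3 (mod 35)

3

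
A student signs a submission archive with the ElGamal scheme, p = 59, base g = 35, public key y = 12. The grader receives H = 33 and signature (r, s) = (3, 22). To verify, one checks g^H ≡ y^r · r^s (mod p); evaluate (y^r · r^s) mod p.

12^2 = 144 ≡ 26
3 = 2 + 1, so 12^3 ≡ 26·12 ≡ 17 (mod 59)
3^2 = 9
3^4 ≡ 9^2 = 81 ≡ 22
3^8 ≡ 22^2 = 484 ≡ 12
3^16 ≡ 12^2 = 144 ≡ 26
22 = 16 + 4 + 2, so 3^22 ≡ 26·22·9 ≡ 15 (mod 59)
y^r · r^s ≡ 17·15 = 255 ≡ 19 (mod 59)

19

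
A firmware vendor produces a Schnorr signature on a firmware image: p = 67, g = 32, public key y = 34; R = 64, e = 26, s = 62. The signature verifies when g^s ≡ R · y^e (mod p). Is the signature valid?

g^s mod p:
Squares mod 67: 32^1≡32, 32^2≡19, 32^4≡26, 32^8≡6, 32^16≡36, 32^32≡23
62 = 32 + 16 + 8 + 4 + 2, so 32^62 ≡ 23·36·6·26·19 ≡ 49 (mod 67)
R · y^e mod p:
Squares mod 67: 34^1≡34, 34^2≡17, 34^4≡21, 34^8≡39, 34^16≡47
26 = 16 + 8 + 2, so 34^26 ≡ 47·39·17 ≡ 6 (mod 67)
64·6 = 384 ≡ 49 (mod 67)
49 ≡ 49 (mod 67); signature holds.

valid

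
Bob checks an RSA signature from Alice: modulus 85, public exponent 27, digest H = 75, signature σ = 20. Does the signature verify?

verifies

Squares mod 85: σ^1≡20, σ^2≡60, σ^4≡30, σ^8≡50, σ^16≡35
27 = 16 + 8 + 2 + 1, so σ^27 ≡ 35·50·60·20 ≡ 75 (mod 85)
75 = H, so the signature checks out.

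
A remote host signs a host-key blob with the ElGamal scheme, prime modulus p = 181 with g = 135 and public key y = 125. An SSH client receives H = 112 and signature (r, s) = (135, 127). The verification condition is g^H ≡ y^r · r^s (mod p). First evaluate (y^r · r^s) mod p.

125

125^2 = 15625 ≡ 59
125^4 ≡ 59^2 = 3481 ≡ 42
125^8 ≡ 42^2 = 1764 ≡ 135
125^16 ≡ 135^2 = 18225 ≡ 125
125^32 ≡ 125^2 = 15625 ≡ 59
125^64 ≡ 59^2 = 3481 ≡ 42
125^128 ≡ 42^2 = 1764 ≡ 135
135 = 128 + 4 + 2 + 1, so 125^135 ≡ 135·42·59·125 ≡ 1 (mod 181)
135^2 = 18225 ≡ 125
135^4 ≡ 125^2 = 15625 ≡ 59
135^8 ≡ 59^2 = 3481 ≡ 42
135^16 ≡ 42^2 = 1764 ≡ 135
135^32 ≡ 135^2 = 18225 ≡ 125
135^64 ≡ 125^2 = 15625 ≡ 59
127 = 64 + 32 + 16 + 8 + 4 + 2 + 1, so 135^127 ≡ 59·125·135·42·59·125·135 ≡ 125 (mod 181)
y^r · r^s ≡ 1·125 = 125 ≡ 125 (mod 181)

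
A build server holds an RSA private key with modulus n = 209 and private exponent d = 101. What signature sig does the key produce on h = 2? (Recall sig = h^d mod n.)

167

h^2 ≡ 2^2 = 4
h^4 ≡ 4^2 = 16
h^8 ≡ 16^2 = 256 ≡ 47
h^16 ≡ 47^2 = 2209 ≡ 119
h^32 ≡ 119^2 = 14161 ≡ 158
h^64 ≡ 158^2 = 24964 ≡ 93
101 = 64 + 32 + 4 + 1, so h^101 ≡ 93·158·16·2 ≡ 167 (mod 209)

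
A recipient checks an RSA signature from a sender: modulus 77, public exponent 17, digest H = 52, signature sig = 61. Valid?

Squares mod 77: sig^1≡61, sig^2≡25, sig^4≡9, sig^8≡4, sig^16≡16
17 = 16 + 1, so sig^17 ≡ 16·61 ≡ 52 (mod 77)
Since 52 equals the digest 52, verification succeeds.

yes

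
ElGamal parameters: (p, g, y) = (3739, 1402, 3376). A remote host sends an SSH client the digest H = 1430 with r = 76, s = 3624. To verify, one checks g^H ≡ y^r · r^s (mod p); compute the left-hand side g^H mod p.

1725

Squares mod 3739: 1402^1≡1402, 1402^2≡2629, 1402^4≡1969, 1402^8≡3357, 1402^16≡103, 1402^32≡3131, 1402^64≡3242, 1402^128≡235, 1402^256≡2879, 1402^512≡3017, 1402^1024≡1563
1430 = 1024 + 256 + 128 + 16 + 4 + 2, so 1402^1430 ≡ 1563·2879·235·103·1969·2629 ≡ 1725 (mod 3739)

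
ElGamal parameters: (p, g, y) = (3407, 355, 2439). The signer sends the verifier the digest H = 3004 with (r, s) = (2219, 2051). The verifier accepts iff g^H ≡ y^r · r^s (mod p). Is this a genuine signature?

genuine

Left side g^H mod p:
355^2 = 126025 ≡ 3373
355^4 ≡ 3373^2 = 11377129 ≡ 1156
355^8 ≡ 1156^2 = 1336336 ≡ 792
355^16 ≡ 792^2 = 627264 ≡ 376
355^32 ≡ 376^2 = 141376 ≡ 1689
355^64 ≡ 1689^2 = 2852721 ≡ 1062
355^128 ≡ 1062^2 = 1127844 ≡ 127
355^256 ≡ 127^2 = 16129 ≡ 2501
355^512 ≡ 2501^2 = 6255001 ≡ 3156
355^1024 ≡ 3156^2 = 9960336 ≡ 1675
355^2048 ≡ 1675^2 = 2805625 ≡ 1664
3004 = 2048 + 512 + 256 + 128 + 32 + 16 + 8 + 4, so 355^3004 ≡ 1664·3156·2501·127·1689·376·792·1156 ≡ 2798 (mod 3407)
Right side y^r · r^s mod p:
2439^2 = 5948721 ≡ 99
2439^4 ≡ 99^2 = 9801 ≡ 2987
2439^8 ≡ 2987^2 = 8922169 ≡ 2643
2439^16 ≡ 2643^2 = 6985449 ≡ 1099
2439^32 ≡ 1099^2 = 1207801 ≡ 1723
2439^64 ≡ 1723^2 = 2968729 ≡ 1232
2439^128 ≡ 1232^2 = 1517824 ≡ 1709
2439^256 ≡ 1709^2 = 2920681 ≡ 882
2439^512 ≡ 882^2 = 777924 ≡ 1128
2439^1024 ≡ 1128^2 = 1272384 ≡ 1573
2439^2048 ≡ 1573^2 = 2474329 ≡ 847
2219 = 2048 + 128 + 32 + 8 + 2 + 1, so 2439^2219 ≡ 847·1709·1723·2643·99·2439 ≡ 187 (mod 3407)
2219^2 = 4923961 ≡ 846
2219^4 ≡ 846^2 = 715716 ≡ 246
2219^8 ≡ 246^2 = 60516 ≡ 2597
2219^16 ≡ 2597^2 = 6744409 ≡ 1956
2219^32 ≡ 1956^2 = 3825936 ≡ 3282
2219^64 ≡ 3282^2 = 10771524 ≡ 1997
2219^128 ≡ 1997^2 = 3988009 ≡ 1819
2219^256 ≡ 1819^2 = 3308761 ≡ 564
2219^512 ≡ 564^2 = 318096 ≡ 1245
2219^1024 ≡ 1245^2 = 1550025 ≡ 3247
2219^2048 ≡ 3247^2 = 10543009 ≡ 1751
2051 = 2048 + 2 + 1, so 2219^2051 ≡ 1751·846·2219 ≡ 2511 (mod 3407)
187·2511 = 469557 ≡ 2798 (mod 3407)
2798 ≡ 2798 (mod 3407), so the signature is genuine.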